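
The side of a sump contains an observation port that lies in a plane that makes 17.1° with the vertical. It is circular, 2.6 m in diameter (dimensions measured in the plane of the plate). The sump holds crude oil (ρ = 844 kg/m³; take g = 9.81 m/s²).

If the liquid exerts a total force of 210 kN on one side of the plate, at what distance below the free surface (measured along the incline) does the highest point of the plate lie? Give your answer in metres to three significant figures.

γ = ρg = 844 × 9.81 / 1000 = 8.27964 kN/m³.
A = π(1.3)² = 5.30929 m².
From F = γ·h_c·A, the centroid depth is h_c = 210/(8.27964 × 5.30929) = 4.77718 m.
The plate makes 17.1° with the vertical, i.e. θ = 90° − 17.1° = 72.9° to the horizontal. Measuring y along the incline from the free-surface line, vertical depth h = y·sinθ with sinθ = 0.955793.
Along the incline, y_c = h_c/sinθ = 4.77718/0.955793 = 4.99813 m.
The centroid is at the centre, 1.3 m below the top of the plate, so the highest point sits at y_top = 4.99813 − 1.3 = 3.69813 m along the incline.

y_top ≈ 3.70 m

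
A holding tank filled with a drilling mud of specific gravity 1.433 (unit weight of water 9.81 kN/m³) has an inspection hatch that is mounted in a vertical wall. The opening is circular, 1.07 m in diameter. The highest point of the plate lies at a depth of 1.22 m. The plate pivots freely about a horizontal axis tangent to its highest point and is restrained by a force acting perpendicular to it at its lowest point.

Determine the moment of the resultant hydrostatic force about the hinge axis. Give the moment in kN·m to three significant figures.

M ≈ 12.8 kN·m

γ = 1.433 × 9.81 = 14.05773 kN/m³.
The centroid is at the centre, 0.535 m below the top of the plate, so the centroid depth is h_c = 1.22 + 0.535 = 1.755 m.
A = π(0.535)² = 0.899202 m².
Resultant F = γ·h_c·A = 14.05773 × 1.755 × 0.899202 = 22.1845 kN.
I_c = πr⁴/4 = π × 0.535⁴/4 = 0.0643435 m⁴.
Centre of pressure: y_p = y_c + I_c/(y_c·A) = 1.755 + 0.0643435/(1.755 × 0.899202) = 1.755 + 0.0407728 = 1.79577 m along the plane.
The resultant acts 0.535 + 0.0407728 = 0.575773 m (along the plate) below the hinge at the top edge, so the moment about the hinge is M = F × 0.575773 = 22.1845 × 0.575773 = 12.7732 kN·m.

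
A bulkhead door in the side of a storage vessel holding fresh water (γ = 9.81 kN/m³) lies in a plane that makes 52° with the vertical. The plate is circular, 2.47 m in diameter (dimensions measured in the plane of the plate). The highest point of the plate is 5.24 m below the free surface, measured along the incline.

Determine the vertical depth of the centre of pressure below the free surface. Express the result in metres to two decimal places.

γ = 9.81 kN/m³.
The plate makes 52° with the vertical, i.e. θ = 90° − 52° = 38° to the horizontal. Measuring y along the incline from the free-surface line, vertical depth h = y·sinθ with sinθ = 0.615661.
The centroid is at the centre, 1.235 m below the top of the plate, so y_c = 5.24 + 1.235 = 6.475 m and h_c = 6.475 × 0.615661 = 3.9864 m.
A = π(1.235)² = 4.79164 m².
Resultant F = γ·h_c·A = 9.81 × 3.9864 × 4.79164 = 187.385 kN.
I_c = πr⁴/4 = π × 1.235⁴/4 = 1.82708 m⁴.
Centre of pressure: y_p = y_c + I_c/(y_c·A) = 6.475 + 1.82708/(6.475 × 4.79164) = 6.475 + 0.0588889 = 6.53389 m along the plane.
Vertically, h_p = y_p·sinθ = 6.53389 × 0.615661 = 4.02266 m.

h_p = 4.02 m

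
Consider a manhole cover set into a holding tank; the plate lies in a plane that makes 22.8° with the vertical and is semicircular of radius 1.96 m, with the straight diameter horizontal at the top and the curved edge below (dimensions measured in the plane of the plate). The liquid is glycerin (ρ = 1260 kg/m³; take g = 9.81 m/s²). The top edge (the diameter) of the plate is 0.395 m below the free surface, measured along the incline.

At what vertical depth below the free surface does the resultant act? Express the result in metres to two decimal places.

γ = ρg = 1260 × 9.81 / 1000 = 12.3606 kN/m³.
The plate makes 22.8° with the vertical, i.e. θ = 90° − 22.8° = 67.2° to the horizontal. Measuring y along the incline from the free-surface line, vertical depth h = y·sinθ with sinθ = 0.921863.
The centroid of a semicircle lies 4r/(3π) = 0.83185 m from the diameter, here below the top edge, so y_c = 0.395 + 0.83185 = 1.22685 m and h_c = 1.22685 × 0.921863 = 1.13099 m.
A = πr²/2 = π × 1.96²/2 = 6.03437 m².
Resultant F = γ·h_c·A = 12.3606 × 1.13099 × 6.03437 = 84.3588 kN.
I_c = (π/8 − 8/(9π))·r⁴ = 0.109757 × 1.96⁴ = 1.61978 m⁴.
Centre of pressure: y_p = y_c + I_c/(y_c·A) = 1.22685 + 1.61978/(1.22685 × 6.03437) = 1.22685 + 0.218793 = 1.44564 m along the plane.
Vertically, h_p = y_p·sinθ = 1.44564 × 0.921863 = 1.33268 m.

h_p = 1.33 m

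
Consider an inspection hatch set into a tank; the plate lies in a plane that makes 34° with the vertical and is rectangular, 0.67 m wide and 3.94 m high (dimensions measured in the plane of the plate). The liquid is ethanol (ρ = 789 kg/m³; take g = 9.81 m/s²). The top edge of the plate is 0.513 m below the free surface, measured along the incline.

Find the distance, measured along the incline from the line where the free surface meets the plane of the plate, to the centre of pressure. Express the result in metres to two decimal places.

y_p = 3.00 m

γ = ρg = 789 × 9.81 / 1000 = 7.74009 kN/m³.
The plate makes 34° with the vertical, i.e. θ = 90° − 34° = 56° to the horizontal. Measuring y along the incline from the free-surface line, vertical depth h = y·sinθ with sinθ = 0.829038.
The centroid lies 3.94/2 = 1.97 m below the top edge, so y_c = 0.513 + 1.97 = 2.483 m and h_c = 2.483 × 0.829038 = 2.0585 m.
A = 0.67 × 3.94 = 2.6398 m².
Resultant F = γ·h_c·A = 7.74009 × 2.0585 × 2.6398 = 42.0599 kN.
I_c = b·h³/12 = 0.67 × 3.94³/12 = 3.41493 m⁴.
Centre of pressure: y_p = y_c + I_c/(y_c·A) = 2.483 + 3.41493/(2.483 × 2.6398) = 2.483 + 0.520996 = 3.004 m along the plane.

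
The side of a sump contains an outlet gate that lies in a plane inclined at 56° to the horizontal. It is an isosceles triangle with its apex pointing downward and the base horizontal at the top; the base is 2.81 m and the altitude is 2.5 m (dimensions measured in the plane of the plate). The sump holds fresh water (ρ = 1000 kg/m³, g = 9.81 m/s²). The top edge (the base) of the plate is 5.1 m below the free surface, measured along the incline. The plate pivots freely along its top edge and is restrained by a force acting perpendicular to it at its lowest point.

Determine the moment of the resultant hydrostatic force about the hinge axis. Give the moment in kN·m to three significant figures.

γ = ρg = 1000 × 9.81 = 9810 N/m³ = 9.81 kN/m³.
Let θ = 56° be the plate's angle to the horizontal; measure y along the incline from where the plane meets the free surface. Vertical depth h = y·sinθ with sinθ = 0.829038.
With the apex down, the centroid sits h/3 = 2.5/3 = 0.833333 m below the base (the top edge), so y_c = 5.1 + 0.833333 = 5.93333 m and h_c = 5.93333 × 0.829038 = 4.91896 m.
A = ½ × 2.81 × 2.5 = 3.5125 m².
Resultant F = γ·h_c·A = 9.81 × 4.91896 × 3.5125 = 169.496 kN.
I_c = b·h³/36 = 2.81 × 2.5³/36 = 1.21962 m⁴.
Centre of pressure: y_p = y_c + I_c/(y_c·A) = 5.93333 + 1.21962/(5.93333 × 3.5125) = 5.93333 + 0.0585207 = 5.99185 m along the plane.
The resultant acts 0.833333 + 0.0585207 = 0.891854 m (along the plate) below the hinge at the top edge, so the moment about the hinge is M = F × 0.891854 = 169.496 × 0.891854 = 151.166 kN·m.

M ≈ 151 kN·m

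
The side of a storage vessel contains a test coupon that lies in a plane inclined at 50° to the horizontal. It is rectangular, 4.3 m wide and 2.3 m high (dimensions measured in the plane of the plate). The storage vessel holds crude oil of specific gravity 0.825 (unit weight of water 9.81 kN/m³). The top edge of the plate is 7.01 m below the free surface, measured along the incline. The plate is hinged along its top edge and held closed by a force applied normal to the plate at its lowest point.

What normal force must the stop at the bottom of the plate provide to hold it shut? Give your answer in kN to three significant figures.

P ≈ 262 kN

γ = 0.825 × 9.81 = 8.09325 kN/m³.
Let θ = 50° be the plate's angle to the horizontal; measure y along the incline from where the plane meets the free surface. Vertical depth h = y·sinθ with sinθ = 0.766044.
The centroid lies 2.3/2 = 1.15 m below the top edge, so y_c = 7.01 + 1.15 = 8.16 m and h_c = 8.16 × 0.766044 = 6.25092 m.
A = 4.3 × 2.3 = 9.89 m².
Resultant F = γ·h_c·A = 8.09325 × 6.25092 × 9.89 = 500.338 kN.
I_c = b·h³/12 = 4.3 × 2.3³/12 = 4.35984 m⁴.
Centre of pressure: y_p = y_c + I_c/(y_c·A) = 8.16 + 4.35984/(8.16 × 9.89) = 8.16 + 0.0540237 = 8.21402 m along the plane.
The resultant acts 1.15 + 0.0540237 = 1.20402 m (along the plate) below the hinge at the top edge, so the moment about the hinge is M = F × 1.20402 = 500.338 × 1.20402 = 602.417 kN·m.
A normal force at the bottom, 2.3 m from the hinge, must supply this moment: P = 602.417/2.3 = 261.92 kN.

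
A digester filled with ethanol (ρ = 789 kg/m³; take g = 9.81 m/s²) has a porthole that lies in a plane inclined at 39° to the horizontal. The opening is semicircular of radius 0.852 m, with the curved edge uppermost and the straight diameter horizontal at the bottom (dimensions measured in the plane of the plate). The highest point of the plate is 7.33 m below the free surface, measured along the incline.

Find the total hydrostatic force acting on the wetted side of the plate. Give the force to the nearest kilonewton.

F ≈ 43 kN

γ = ρg = 789 × 9.81 / 1000 = 7.74009 kN/m³.
Let θ = 39° be the plate's angle to the horizontal; measure y along the incline from where the plane meets the free surface. Vertical depth h = y·sinθ with sinθ = 0.629320.
The centroid lies 4r/(3π) = 0.3616 m above the diameter, so r − 4r/(3π) = 0.852 − 0.3616 = 0.4904 m below the topmost point, so y_c = 7.33 + 0.4904 = 7.8204 m and h_c = 7.8204 × 0.629320 = 4.92153 m.
A = πr²/2 = π × 0.852²/2 = 1.14025 m².
Resultant F = γ·h_c·A = 7.74009 × 4.92153 × 1.14025 = 43.4356 kN.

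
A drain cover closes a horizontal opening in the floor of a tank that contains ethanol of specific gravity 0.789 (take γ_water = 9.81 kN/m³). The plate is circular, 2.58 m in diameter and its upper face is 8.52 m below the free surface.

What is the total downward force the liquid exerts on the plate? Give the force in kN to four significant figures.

F ≈ 344.8 kN

γ = 0.789 × 9.81 = 7.74009 kN/m³.
The plate is horizontal, so pressure is uniform at p = γ·h = 7.74009 × 8.52 = 65.9456 kN/m².
A = π(1.29)² = 5.22792 m².
F = p·A = 65.9456 × 5.22792 = 344.758 kN.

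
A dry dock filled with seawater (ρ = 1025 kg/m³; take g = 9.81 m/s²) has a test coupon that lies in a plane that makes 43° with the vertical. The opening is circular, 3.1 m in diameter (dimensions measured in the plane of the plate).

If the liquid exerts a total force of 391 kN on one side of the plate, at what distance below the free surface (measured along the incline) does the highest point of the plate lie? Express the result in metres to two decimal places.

γ = ρg = 1025 × 9.81 / 1000 = 10.05525 kN/m³.
A = π(1.55)² = 7.54768 m².
From F = γ·h_c·A, the centroid depth is h_c = 391/(10.05525 × 7.54768) = 5.15194 m.
The plate makes 43° with the vertical, i.e. θ = 90° − 43° = 47° to the horizontal. Measuring y along the incline from the free-surface line, vertical depth h = y·sinθ with sinθ = 0.731354.
Along the incline, y_c = h_c/sinθ = 5.15194/0.731354 = 7.04439 m.
The centroid is at the centre, 1.55 m below the top of the plate, so the highest point sits at y_top = 7.04439 − 1.55 = 5.49439 m along the incline.

y_top ≈ 5.49 m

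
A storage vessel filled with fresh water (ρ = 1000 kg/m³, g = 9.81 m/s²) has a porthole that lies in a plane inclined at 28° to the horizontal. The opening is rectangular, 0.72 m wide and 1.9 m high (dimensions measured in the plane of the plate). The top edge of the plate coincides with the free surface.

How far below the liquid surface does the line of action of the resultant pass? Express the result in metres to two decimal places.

γ = ρg = 1000 × 9.81 = 9810 N/m³ = 9.81 kN/m³.
Let θ = 28° be the plate's angle to the horizontal; measure y along the incline from where the plane meets the free surface. Vertical depth h = y·sinθ with sinθ = 0.469472.
The centroid lies 1.9/2 = 0.95 m below the top edge, so y_c = 0.95 m and h_c = 0.95 × 0.469472 = 0.445998 m.
A = 0.72 × 1.9 = 1.368 m².
Resultant F = γ·h_c·A = 9.81 × 0.445998 × 1.368 = 5.98533 kN.
I_c = b·h³/12 = 0.72 × 1.9³/12 = 0.41154 m⁴.
Centre of pressure: y_p = y_c + I_c/(y_c·A) = 0.95 + 0.41154/(0.95 × 1.368) = 0.95 + 0.316667 = 1.26667 m along the plane.
Vertically, h_p = y_p·sinθ = 1.26667 × 0.469472 = 0.594666 m.

h_p = 0.59 m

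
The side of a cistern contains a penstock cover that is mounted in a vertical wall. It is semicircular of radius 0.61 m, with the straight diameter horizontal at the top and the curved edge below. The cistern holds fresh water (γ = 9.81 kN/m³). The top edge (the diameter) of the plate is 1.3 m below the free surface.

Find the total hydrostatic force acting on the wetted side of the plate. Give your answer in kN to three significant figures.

F ≈ 8.94 kN

γ = 9.81 kN/m³.
The centroid of a semicircle lies 4r/(3π) = 0.258892 m from the diameter, here below the top edge, so the centroid depth is h_c = 1.3 + 0.258892 = 1.55889 m.
A = πr²/2 = π × 0.61²/2 = 0.584493 m².
Resultant F = γ·h_c·A = 9.81 × 1.55889 × 0.584493 = 8.93848 kN.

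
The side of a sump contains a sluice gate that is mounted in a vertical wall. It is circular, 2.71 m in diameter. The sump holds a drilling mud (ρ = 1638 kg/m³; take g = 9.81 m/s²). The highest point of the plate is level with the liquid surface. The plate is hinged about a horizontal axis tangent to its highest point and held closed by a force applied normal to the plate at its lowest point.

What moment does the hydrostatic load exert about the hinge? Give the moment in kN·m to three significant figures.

M ≈ 213 kN·m

γ = ρg = 1638 × 9.81 / 1000 = 16.06878 kN/m³.
The centroid is at the centre, 1.355 m below the top of the plate, so the centroid depth is h_c = 1.355 m.
A = π(1.355)² = 5.76804 m².
Resultant F = γ·h_c·A = 16.06878 × 1.355 × 5.76804 = 125.589 kN.
I_c = πr⁴/4 = π × 1.355⁴/4 = 2.64757 m⁴.
Centre of pressure: y_p = y_c + I_c/(y_c·A) = 1.355 + 2.64757/(1.355 × 5.76804) = 1.355 + 0.33875 = 1.69375 m along the plane.
The resultant acts 1.355 + 0.33875 = 1.69375 m (along the plate) below the hinge at the top edge, so the moment about the hinge is M = F × 1.69375 = 125.589 × 1.69375 = 212.716 kN·m.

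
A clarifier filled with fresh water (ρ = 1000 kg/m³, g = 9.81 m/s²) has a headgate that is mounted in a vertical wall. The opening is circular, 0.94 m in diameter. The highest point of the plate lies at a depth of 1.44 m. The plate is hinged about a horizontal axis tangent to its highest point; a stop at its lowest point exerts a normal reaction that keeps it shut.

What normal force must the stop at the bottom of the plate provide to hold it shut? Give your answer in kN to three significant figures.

P ≈ 6.90 kN

γ = ρg = 1000 × 9.81 = 9810 N/m³ = 9.81 kN/m³.
The centroid is at the centre, 0.47 m below the top of the plate, so the centroid depth is h_c = 1.44 + 0.47 = 1.91 m.
A = π(0.47)² = 0.693978 m².
Resultant F = γ·h_c·A = 9.81 × 1.91 × 0.693978 = 13.0031 kN.
I_c = πr⁴/4 = π × 0.47⁴/4 = 0.0383249 m⁴.
Centre of pressure: y_p = y_c + I_c/(y_c·A) = 1.91 + 0.0383249/(1.91 × 0.693978) = 1.91 + 0.0289136 = 1.93891 m along the plane.
The resultant acts 0.47 + 0.0289136 = 0.498914 m (along the plate) below the hinge at the top edge, so the moment about the hinge is M = F × 0.498914 = 13.0031 × 0.498914 = 6.48743 kN·m.
A normal force at the bottom, 0.94 m from the hinge, must supply this moment: P = 6.48743/0.94 = 6.90152 kN.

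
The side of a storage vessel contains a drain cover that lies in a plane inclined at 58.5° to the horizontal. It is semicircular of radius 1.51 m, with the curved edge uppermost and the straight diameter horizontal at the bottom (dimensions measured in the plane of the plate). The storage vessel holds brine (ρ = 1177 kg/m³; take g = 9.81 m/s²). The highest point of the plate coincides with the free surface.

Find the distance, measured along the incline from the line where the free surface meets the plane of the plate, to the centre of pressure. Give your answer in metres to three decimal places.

y_p = 1.052 m

γ = ρg = 1177 × 9.81 / 1000 = 11.54637 kN/m³.
Let θ = 58.5° be the plate's angle to the horizontal; measure y along the incline from where the plane meets the free surface. Vertical depth h = y·sinθ with sinθ = 0.852640.
The centroid lies 4r/(3π) = 0.640864 m above the diameter, so r − 4r/(3π) = 1.51 − 0.640864 = 0.869136 m below the topmost point, so y_c = 0.869136 m and h_c = 0.869136 × 0.852640 = 0.74106 m.
A = πr²/2 = π × 1.51²/2 = 3.58157 m².
Resultant F = γ·h_c·A = 11.54637 × 0.74106 × 3.58157 = 30.6459 kN.
I_c = (π/8 − 8/(9π))·r⁴ = 0.109757 × 1.51⁴ = 0.570611 m⁴.
Centre of pressure: y_p = y_c + I_c/(y_c·A) = 0.869136 + 0.570611/(0.869136 × 3.58157) = 0.869136 + 0.183307 = 1.05244 m along the plane.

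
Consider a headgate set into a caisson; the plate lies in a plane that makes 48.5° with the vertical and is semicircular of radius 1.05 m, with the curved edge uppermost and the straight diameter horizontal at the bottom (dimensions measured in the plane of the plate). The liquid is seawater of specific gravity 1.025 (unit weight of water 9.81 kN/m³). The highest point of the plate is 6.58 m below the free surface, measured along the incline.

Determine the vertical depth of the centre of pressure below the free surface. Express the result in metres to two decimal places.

h_p = 4.77 m

γ = 1.025 × 9.81 = 10.05525 kN/m³.
The plate makes 48.5° with the vertical, i.e. θ = 90° − 48.5° = 41.5° to the horizontal. Measuring y along the incline from the free-surface line, vertical depth h = y·sinθ with sinθ = 0.662620.
The centroid lies 4r/(3π) = 0.445634 m above the diameter, so r − 4r/(3π) = 1.05 − 0.445634 = 0.604366 m below the topmost point, so y_c = 6.58 + 0.604366 = 7.18437 m and h_c = 7.18437 × 0.662620 = 4.76051 m.
A = πr²/2 = π × 1.05²/2 = 1.7318 m².
Resultant F = γ·h_c·A = 10.05525 × 4.76051 × 1.7318 = 82.898 kN.
I_c = (π/8 − 8/(9π))·r⁴ = 0.109757 × 1.05⁴ = 0.13341 m⁴.
Centre of pressure: y_p = y_c + I_c/(y_c·A) = 7.18437 + 0.13341/(7.18437 × 1.7318) = 7.18437 + 0.0107226 = 7.19509 m along the plane.
Vertically, h_p = y_p·sinθ = 7.19509 × 0.662620 = 4.76761 m.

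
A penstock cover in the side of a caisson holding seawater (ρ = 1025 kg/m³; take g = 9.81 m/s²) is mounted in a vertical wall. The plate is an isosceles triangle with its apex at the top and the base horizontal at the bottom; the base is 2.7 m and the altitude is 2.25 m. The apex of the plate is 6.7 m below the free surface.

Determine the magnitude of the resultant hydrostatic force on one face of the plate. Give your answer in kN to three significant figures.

F ≈ 250 kN

γ = ρg = 1025 × 9.81 / 1000 = 10.05525 kN/m³.
With the apex up, the centroid sits 2h/3 = 2 × 2.25/3 = 1.5 m below the apex, so the centroid depth is h_c = 6.7 + 1.5 = 8.2 m.
A = ½ × 2.7 × 2.25 = 3.0375 m².
Resultant F = γ·h_c·A = 10.05525 × 8.2 × 3.0375 = 250.451 kN.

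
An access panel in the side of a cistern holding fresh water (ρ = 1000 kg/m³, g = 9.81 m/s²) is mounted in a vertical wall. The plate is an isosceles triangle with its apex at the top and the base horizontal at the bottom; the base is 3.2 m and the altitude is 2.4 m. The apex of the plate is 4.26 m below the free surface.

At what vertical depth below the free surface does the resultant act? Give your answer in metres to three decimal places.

γ = ρg = 1000 × 9.81 = 9810 N/m³ = 9.81 kN/m³.
With the apex up, the centroid sits 2h/3 = 2 × 2.4/3 = 1.6 m below the apex, so the centroid depth is h_c = 4.26 + 1.6 = 5.86 m.
A = ½ × 3.2 × 2.4 = 3.84 m².
Resultant F = γ·h_c·A = 9.81 × 5.86 × 3.84 = 220.749 kN.
I_c = b·h³/36 = 3.2 × 2.4³/36 = 1.2288 m⁴.
Centre of pressure: y_p = y_c + I_c/(y_c·A) = 5.86 + 1.2288/(5.86 × 3.84) = 5.86 + 0.0546075 = 5.91461 m along the plane.

h_p = 5.915 m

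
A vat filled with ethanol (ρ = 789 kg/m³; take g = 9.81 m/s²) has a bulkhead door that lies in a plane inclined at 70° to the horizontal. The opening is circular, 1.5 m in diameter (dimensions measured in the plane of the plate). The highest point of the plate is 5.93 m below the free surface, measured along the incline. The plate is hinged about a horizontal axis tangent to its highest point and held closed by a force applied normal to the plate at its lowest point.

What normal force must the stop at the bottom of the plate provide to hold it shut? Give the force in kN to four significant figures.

γ = ρg = 789 × 9.81 / 1000 = 7.74009 kN/m³.
Let θ = 70° be the plate's angle to the horizontal; measure y along the incline from where the plane meets the free surface. Vertical depth h = y·sinθ with sinθ = 0.939693.
The centroid is at the centre, 0.75 m below the top of the plate, so y_c = 5.93 + 0.75 = 6.68 m and h_c = 6.68 × 0.939693 = 6.27715 m.
A = π(0.75)² = 1.76715 m².
Resultant F = γ·h_c·A = 7.74009 × 6.27715 × 1.76715 = 85.8582 kN.
I_c = πr⁴/4 = π × 0.75⁴/4 = 0.248505 m⁴.
Centre of pressure: y_p = y_c + I_c/(y_c·A) = 6.68 + 0.248505/(6.68 × 1.76715) = 6.68 + 0.0210516 = 6.70105 m along the plane.
The resultant acts 0.75 + 0.0210516 = 0.771052 m (along the plate) below the hinge at the top edge, so the moment about the hinge is M = F × 0.771052 = 85.8582 × 0.771052 = 66.2011 kN·m.
A normal force at the bottom, 1.5 m from the hinge, must supply this moment: P = 66.2011/1.5 = 44.1341 kN.

P ≈ 44.13 kN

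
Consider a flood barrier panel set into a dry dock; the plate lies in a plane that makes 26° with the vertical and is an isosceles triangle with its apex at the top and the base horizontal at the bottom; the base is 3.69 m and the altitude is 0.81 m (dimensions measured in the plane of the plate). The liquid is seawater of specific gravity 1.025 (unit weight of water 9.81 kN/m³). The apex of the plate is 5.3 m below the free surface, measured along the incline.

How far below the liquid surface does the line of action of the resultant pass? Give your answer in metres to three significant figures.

h_p = 5.25 m

γ = 1.025 × 9.81 = 10.05525 kN/m³.
The plate makes 26° with the vertical, i.e. θ = 90° − 26° = 64° to the horizontal. Measuring y along the incline from the free-surface line, vertical depth h = y·sinθ with sinθ = 0.898794.
With the apex up, the centroid sits 2h/3 = 2 × 0.81/3 = 0.54 m below the apex, so y_c = 5.3 + 0.54 = 5.84 m and h_c = 5.84 × 0.898794 = 5.24896 m.
A = ½ × 3.69 × 0.81 = 1.49445 m².
Resultant F = γ·h_c·A = 10.05525 × 5.24896 × 1.49445 = 78.8765 kN.
I_c = b·h³/36 = 3.69 × 0.81³/36 = 0.0544727 m⁴.
Centre of pressure: y_p = y_c + I_c/(y_c·A) = 5.84 + 0.0544727/(5.84 × 1.49445) = 5.84 + 0.00624144 = 5.84624 m along the plane.
Vertically, h_p = y_p·sinθ = 5.84624 × 0.898794 = 5.25457 m.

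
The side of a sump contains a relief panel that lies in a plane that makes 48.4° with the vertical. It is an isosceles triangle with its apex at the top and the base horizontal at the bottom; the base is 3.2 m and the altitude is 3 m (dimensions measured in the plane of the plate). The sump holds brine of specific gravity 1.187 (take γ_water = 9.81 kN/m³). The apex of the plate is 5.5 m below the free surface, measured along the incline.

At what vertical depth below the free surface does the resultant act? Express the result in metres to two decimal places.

h_p = 5.02 m

γ = 1.187 × 9.81 = 11.64447 kN/m³.
The plate makes 48.4° with the vertical, i.e. θ = 90° − 48.4° = 41.6° to the horizontal. Measuring y along the incline from the free-surface line, vertical depth h = y·sinθ with sinθ = 0.663926.
With the apex up, the centroid sits 2h/3 = 2 × 3/3 = 2 m below the apex, so y_c = 5.5 + 2 = 7.5 m and h_c = 7.5 × 0.663926 = 4.97945 m.
A = ½ × 3.2 × 3 = 4.8 m².
Resultant F = γ·h_c·A = 11.64447 × 4.97945 × 4.8 = 278.319 kN.
I_c = b·h³/36 = 3.2 × 3³/36 = 2.4 m⁴.
Centre of pressure: y_p = y_c + I_c/(y_c·A) = 7.5 + 2.4/(7.5 × 4.8) = 7.5 + 0.0666667 = 7.56667 m along the plane.
Vertically, h_p = y_p·sinθ = 7.56667 × 0.663926 = 5.02371 m.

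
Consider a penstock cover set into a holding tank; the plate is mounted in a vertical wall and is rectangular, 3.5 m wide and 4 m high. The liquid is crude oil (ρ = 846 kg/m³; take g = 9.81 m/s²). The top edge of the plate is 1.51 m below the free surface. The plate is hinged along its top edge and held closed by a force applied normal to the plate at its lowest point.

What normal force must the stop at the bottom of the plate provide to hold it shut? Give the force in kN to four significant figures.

P ≈ 242.6 kN

γ = ρg = 846 × 9.81 / 1000 = 8.29926 kN/m³.
The centroid lies 4/2 = 2 m below the top edge, so the centroid depth is h_c = 1.51 + 2 = 3.51 m.
A = 3.5 × 4 = 14 m².
Resultant F = γ·h_c·A = 8.29926 × 3.51 × 14 = 407.826 kN.
I_c = b·h³/12 = 3.5 × 4³/12 = 18.6667 m⁴.
Centre of pressure: y_p = y_c + I_c/(y_c·A) = 3.51 + 18.6667/(3.51 × 14) = 3.51 + 0.379868 = 3.88987 m along the plane.
The resultant acts 2 + 0.379868 = 2.37987 m (along the plate) below the hinge at the top edge, so the moment about the hinge is M = F × 2.37987 = 407.826 × 2.37987 = 970.573 kN·m.
A normal force at the bottom, 4 m from the hinge, must supply this moment: P = 970.573/4 = 242.643 kN.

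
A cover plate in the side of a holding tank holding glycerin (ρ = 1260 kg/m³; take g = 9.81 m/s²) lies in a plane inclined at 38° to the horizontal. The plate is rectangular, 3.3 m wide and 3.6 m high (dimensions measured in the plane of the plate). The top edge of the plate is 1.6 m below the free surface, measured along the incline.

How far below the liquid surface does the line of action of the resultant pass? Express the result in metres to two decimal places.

h_p = 2.29 m

γ = ρg = 1260 × 9.81 / 1000 = 12.3606 kN/m³.
Let θ = 38° be the plate's angle to the horizontal; measure y along the incline from where the plane meets the free surface. Vertical depth h = y·sinθ with sinθ = 0.615661.
The centroid lies 3.6/2 = 1.8 m below the top edge, so y_c = 1.6 + 1.8 = 3.4 m and h_c = 3.4 × 0.615661 = 2.09325 m.
A = 3.3 × 3.6 = 11.88 m².
Resultant F = γ·h_c·A = 12.3606 × 2.09325 × 11.88 = 307.381 kN.
I_c = b·h³/12 = 3.3 × 3.6³/12 = 12.8304 m⁴.
Centre of pressure: y_p = y_c + I_c/(y_c·A) = 3.4 + 12.8304/(3.4 × 11.88) = 3.4 + 0.317647 = 3.71765 m along the plane.
Vertically, h_p = y_p·sinθ = 3.71765 × 0.615661 = 2.28881 m.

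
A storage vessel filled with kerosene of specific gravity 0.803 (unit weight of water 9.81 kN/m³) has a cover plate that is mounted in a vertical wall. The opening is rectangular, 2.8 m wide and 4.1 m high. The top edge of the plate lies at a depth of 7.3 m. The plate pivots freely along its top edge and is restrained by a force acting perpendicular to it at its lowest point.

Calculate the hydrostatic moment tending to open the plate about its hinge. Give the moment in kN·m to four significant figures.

γ = 0.803 × 9.81 = 7.87743 kN/m³.
The centroid lies 4.1/2 = 2.05 m below the top edge, so the centroid depth is h_c = 7.3 + 2.05 = 9.35 m.
A = 2.8 × 4.1 = 11.48 m².
Resultant F = γ·h_c·A = 7.87743 × 9.35 × 11.48 = 845.548 kN.
I_c = b·h³/12 = 2.8 × 4.1³/12 = 16.0816 m⁴.
Centre of pressure: y_p = y_c + I_c/(y_c·A) = 9.35 + 16.0816/(9.35 × 11.48) = 9.35 + 0.149822 = 9.49982 m along the plane.
The resultant acts 2.05 + 0.149822 = 2.19982 m (along the plate) below the hinge at the top edge, so the moment about the hinge is M = F × 2.19982 = 845.548 × 2.19982 = 1860.05 kN·m.

M ≈ 1860 kN·m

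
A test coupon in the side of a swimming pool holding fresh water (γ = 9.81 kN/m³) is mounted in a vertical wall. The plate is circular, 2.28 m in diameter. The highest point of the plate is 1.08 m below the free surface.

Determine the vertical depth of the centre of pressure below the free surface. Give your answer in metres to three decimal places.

γ = 9.81 kN/m³.
The centroid is at the centre, 1.14 m below the top of the plate, so the centroid depth is h_c = 1.08 + 1.14 = 2.22 m.
A = π(1.14)² = 4.08281 m².
Resultant F = γ·h_c·A = 9.81 × 2.22 × 4.08281 = 88.9163 kN.
I_c = πr⁴/4 = π × 1.14⁴/4 = 1.32651 m⁴.
Centre of pressure: y_p = y_c + I_c/(y_c·A) = 2.22 + 1.32651/(2.22 × 4.08281) = 2.22 + 0.146352 = 2.36635 m along the plane.

h_p = 2.366 m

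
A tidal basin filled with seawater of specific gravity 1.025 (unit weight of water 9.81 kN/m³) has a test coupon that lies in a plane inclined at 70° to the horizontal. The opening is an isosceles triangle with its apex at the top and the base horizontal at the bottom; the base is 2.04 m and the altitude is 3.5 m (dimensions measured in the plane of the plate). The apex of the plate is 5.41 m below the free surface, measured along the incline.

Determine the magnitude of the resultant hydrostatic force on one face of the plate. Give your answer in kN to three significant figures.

γ = 1.025 × 9.81 = 10.05525 kN/m³.
Let θ = 70° be the plate's angle to the horizontal; measure y along the incline from where the plane meets the free surface. Vertical depth h = y·sinθ with sinθ = 0.939693.
With the apex up, the centroid sits 2h/3 = 2 × 3.5/3 = 2.33333 m below the apex, so y_c = 5.41 + 2.33333 = 7.74333 m and h_c = 7.74333 × 0.939693 = 7.27635 m.
A = ½ × 2.04 × 3.5 = 3.57 m².
Resultant F = γ·h_c·A = 10.05525 × 7.27635 × 3.57 = 261.201 kN.

F ≈ 261 kN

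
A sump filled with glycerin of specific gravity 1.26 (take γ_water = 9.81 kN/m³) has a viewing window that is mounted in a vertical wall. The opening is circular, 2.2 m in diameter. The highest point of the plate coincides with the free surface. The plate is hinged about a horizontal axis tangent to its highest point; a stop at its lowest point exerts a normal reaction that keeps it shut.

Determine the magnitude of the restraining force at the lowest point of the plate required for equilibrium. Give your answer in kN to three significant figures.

γ = 1.26 × 9.81 = 12.3606 kN/m³.
The centroid is at the centre, 1.1 m below the top of the plate, so the centroid depth is h_c = 1.1 m.
A = π(1.1)² = 3.80133 m².
Resultant F = γ·h_c·A = 12.3606 × 1.1 × 3.80133 = 51.6854 kN.
I_c = πr⁴/4 = π × 1.1⁴/4 = 1.1499 m⁴.
Centre of pressure: y_p = y_c + I_c/(y_c·A) = 1.1 + 1.1499/(1.1 × 3.80133) = 1.1 + 0.274999 = 1.375 m along the plane.
The resultant acts 1.1 + 0.274999 = 1.375 m (along the plate) below the hinge at the top edge, so the moment about the hinge is M = F × 1.375 = 51.6854 × 1.375 = 71.0674 kN·m.
A normal force at the bottom, 2.2 m from the hinge, must supply this moment: P = 71.0674/2.2 = 32.3034 kN.

P ≈ 32.3 kN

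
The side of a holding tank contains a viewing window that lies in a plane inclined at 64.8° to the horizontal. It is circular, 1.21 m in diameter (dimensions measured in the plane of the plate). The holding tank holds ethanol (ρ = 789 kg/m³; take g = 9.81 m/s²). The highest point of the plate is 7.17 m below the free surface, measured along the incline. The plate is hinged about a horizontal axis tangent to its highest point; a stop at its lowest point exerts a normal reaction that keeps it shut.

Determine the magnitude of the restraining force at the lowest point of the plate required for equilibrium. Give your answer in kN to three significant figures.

P ≈ 31.9 kN

γ = ρg = 789 × 9.81 / 1000 = 7.74009 kN/m³.
Let θ = 64.8° be the plate's angle to the horizontal; measure y along the incline from where the plane meets the free surface. Vertical depth h = y·sinθ with sinθ = 0.904827.
The centroid is at the centre, 0.605 m below the top of the plate, so y_c = 7.17 + 0.605 = 7.775 m and h_c = 7.775 × 0.904827 = 7.03503 m.
A = π(0.605)² = 1.1499 m².
Resultant F = γ·h_c·A = 7.74009 × 7.03503 × 1.1499 = 62.6141 kN.
I_c = πr⁴/4 = π × 0.605⁴/4 = 0.105223 m⁴.
Centre of pressure: y_p = y_c + I_c/(y_c·A) = 7.775 + 0.105223/(7.775 × 1.1499) = 7.775 + 0.0117693 = 7.78677 m along the plane.
The resultant acts 0.605 + 0.0117693 = 0.616769 m (along the plate) below the hinge at the top edge, so the moment about the hinge is M = F × 0.616769 = 62.6141 × 0.616769 = 38.6184 kN·m.
A normal force at the bottom, 1.21 m from the hinge, must supply this moment: P = 38.6184/1.21 = 31.916 kN.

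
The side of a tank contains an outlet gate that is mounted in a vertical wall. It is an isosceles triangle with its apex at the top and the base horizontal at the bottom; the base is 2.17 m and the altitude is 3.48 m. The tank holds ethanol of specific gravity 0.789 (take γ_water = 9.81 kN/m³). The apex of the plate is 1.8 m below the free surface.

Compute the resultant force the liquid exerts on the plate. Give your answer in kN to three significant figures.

F ≈ 120 kN

γ = 0.789 × 9.81 = 7.74009 kN/m³.
With the apex up, the centroid sits 2h/3 = 2 × 3.48/3 = 2.32 m below the apex, so the centroid depth is h_c = 1.8 + 2.32 = 4.12 m.
A = ½ × 2.17 × 3.48 = 3.7758 m².
Resultant F = γ·h_c·A = 7.74009 × 4.12 × 3.7758 = 120.407 kN.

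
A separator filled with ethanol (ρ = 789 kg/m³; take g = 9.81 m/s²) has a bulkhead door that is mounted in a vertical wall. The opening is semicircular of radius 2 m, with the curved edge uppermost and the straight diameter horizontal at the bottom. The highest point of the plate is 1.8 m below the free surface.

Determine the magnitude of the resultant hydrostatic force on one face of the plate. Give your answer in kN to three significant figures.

γ = ρg = 789 × 9.81 / 1000 = 7.74009 kN/m³.
The centroid lies 4r/(3π) = 0.848826 m above the diameter, so r − 4r/(3π) = 2 − 0.848826 = 1.15117 m below the topmost point, so the centroid depth is h_c = 1.8 + 1.15117 = 2.95117 m.
A = πr²/2 = π × 2²/2 = 6.28319 m².
Resultant F = γ·h_c·A = 7.74009 × 2.95117 × 6.28319 = 143.523 kN.

F ≈ 144 kN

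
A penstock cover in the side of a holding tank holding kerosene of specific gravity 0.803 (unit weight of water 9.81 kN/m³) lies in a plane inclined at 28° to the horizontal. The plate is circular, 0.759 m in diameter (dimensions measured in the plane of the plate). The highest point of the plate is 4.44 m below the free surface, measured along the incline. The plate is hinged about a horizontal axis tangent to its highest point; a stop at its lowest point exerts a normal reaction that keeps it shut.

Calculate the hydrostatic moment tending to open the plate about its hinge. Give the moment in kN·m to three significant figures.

M ≈ 3.12 kN·m

γ = 0.803 × 9.81 = 7.87743 kN/m³.
Let θ = 28° be the plate's angle to the horizontal; measure y along the incline from where the plane meets the free surface. Vertical depth h = y·sinθ with sinθ = 0.469472.
The centroid is at the centre, 0.3795 m below the top of the plate, so y_c = 4.44 + 0.3795 = 4.8195 m and h_c = 4.8195 × 0.469472 = 2.26262 m.
A = π(0.3795)² = 0.452453 m².
Resultant F = γ·h_c·A = 7.87743 × 2.26262 × 0.452453 = 8.06436 kN.
I_c = πr⁴/4 = π × 0.3795⁴/4 = 0.0162906 m⁴.
Centre of pressure: y_p = y_c + I_c/(y_c·A) = 4.8195 + 0.0162906/(4.8195 × 0.452453) = 4.8195 + 0.00747071 = 4.82697 m along the plane.
The resultant acts 0.3795 + 0.00747071 = 0.386971 m (along the plate) below the hinge at the top edge, so the moment about the hinge is M = F × 0.386971 = 8.06436 × 0.386971 = 3.12067 kN·m.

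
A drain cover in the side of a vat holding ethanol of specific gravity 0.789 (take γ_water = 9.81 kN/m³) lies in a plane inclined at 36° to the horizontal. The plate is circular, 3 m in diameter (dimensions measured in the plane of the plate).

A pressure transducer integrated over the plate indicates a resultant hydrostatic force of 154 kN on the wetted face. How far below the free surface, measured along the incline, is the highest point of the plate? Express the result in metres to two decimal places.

y_top ≈ 3.29 m

γ = 0.789 × 9.81 = 7.74009 kN/m³.
A = π(1.5)² = 7.06858 m².
From F = γ·h_c·A, the centroid depth is h_c = 154/(7.74009 × 7.06858) = 2.81477 m.
Let θ = 36° be the plate's angle to the horizontal; measure y along the incline from where the plane meets the free surface. Vertical depth h = y·sinθ with sinθ = 0.587785.
Along the incline, y_c = h_c/sinθ = 2.81477/0.587785 = 4.78877 m.
The centroid is at the centre, 1.5 m below the top of the plate, so the highest point sits at y_top = 4.78877 − 1.5 = 3.28877 m along the incline.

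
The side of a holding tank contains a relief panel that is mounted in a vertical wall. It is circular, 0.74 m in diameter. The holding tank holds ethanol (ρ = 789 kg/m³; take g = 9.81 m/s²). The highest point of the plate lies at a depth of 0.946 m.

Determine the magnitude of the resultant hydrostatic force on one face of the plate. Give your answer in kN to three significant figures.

γ = ρg = 789 × 9.81 / 1000 = 7.74009 kN/m³.
The centroid is at the centre, 0.37 m below the top of the plate, so the centroid depth is h_c = 0.946 + 0.37 = 1.316 m.
A = π(0.37)² = 0.430084 m².
Resultant F = γ·h_c·A = 7.74009 × 1.316 × 0.430084 = 4.38082 kN.

F ≈ 4.38 kN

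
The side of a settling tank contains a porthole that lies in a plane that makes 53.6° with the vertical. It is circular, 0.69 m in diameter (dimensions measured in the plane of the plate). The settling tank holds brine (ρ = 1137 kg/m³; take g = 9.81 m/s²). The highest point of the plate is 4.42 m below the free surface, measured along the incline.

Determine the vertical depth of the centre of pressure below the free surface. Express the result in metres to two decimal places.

γ = ρg = 1137 × 9.81 / 1000 = 11.15397 kN/m³.
The plate makes 53.6° with the vertical, i.e. θ = 90° − 53.6° = 36.4° to the horizontal. Measuring y along the incline from the free-surface line, vertical depth h = y·sinθ with sinθ = 0.593419.
The centroid is at the centre, 0.345 m below the top of the plate, so y_c = 4.42 + 0.345 = 4.765 m and h_c = 4.765 × 0.593419 = 2.82764 m.
A = π(0.345)² = 0.373928 m².
Resultant F = γ·h_c·A = 11.15397 × 2.82764 × 0.373928 = 11.7935 kN.
I_c = πr⁴/4 = π × 0.345⁴/4 = 0.0111267 m⁴.
Centre of pressure: y_p = y_c + I_c/(y_c·A) = 4.765 + 0.0111267/(4.765 × 0.373928) = 4.765 + 0.00624476 = 4.77124 m along the plane.
Vertically, h_p = y_p·sinθ = 4.77124 × 0.593419 = 2.83134 m.

h_p = 2.83 m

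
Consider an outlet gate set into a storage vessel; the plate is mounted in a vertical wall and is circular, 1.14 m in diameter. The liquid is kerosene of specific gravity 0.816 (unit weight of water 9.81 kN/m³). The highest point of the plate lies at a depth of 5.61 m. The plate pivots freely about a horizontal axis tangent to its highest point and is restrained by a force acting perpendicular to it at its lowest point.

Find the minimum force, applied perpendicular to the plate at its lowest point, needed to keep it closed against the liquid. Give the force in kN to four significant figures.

γ = 0.816 × 9.81 = 8.00496 kN/m³.
The centroid is at the centre, 0.57 m below the top of the plate, so the centroid depth is h_c = 5.61 + 0.57 = 6.18 m.
A = π(0.57)² = 1.0207 m².
Resultant F = γ·h_c·A = 8.00496 × 6.18 × 1.0207 = 50.4947 kN.
I_c = πr⁴/4 = π × 0.57⁴/4 = 0.0829066 m⁴.
Centre of pressure: y_p = y_c + I_c/(y_c·A) = 6.18 + 0.0829066/(6.18 × 1.0207) = 6.18 + 0.0131432 = 6.19314 m along the plane.
The resultant acts 0.57 + 0.0131432 = 0.583143 m (along the plate) below the hinge at the top edge, so the moment about the hinge is M = F × 0.583143 = 50.4947 × 0.583143 = 29.4456 kN·m.
A normal force at the bottom, 1.14 m from the hinge, must supply this moment: P = 29.4456/1.14 = 25.8295 kN.

P ≈ 25.83 kN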